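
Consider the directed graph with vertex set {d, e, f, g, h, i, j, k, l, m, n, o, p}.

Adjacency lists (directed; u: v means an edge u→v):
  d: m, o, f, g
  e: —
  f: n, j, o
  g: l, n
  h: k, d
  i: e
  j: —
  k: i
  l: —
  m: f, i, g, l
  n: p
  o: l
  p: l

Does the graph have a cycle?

No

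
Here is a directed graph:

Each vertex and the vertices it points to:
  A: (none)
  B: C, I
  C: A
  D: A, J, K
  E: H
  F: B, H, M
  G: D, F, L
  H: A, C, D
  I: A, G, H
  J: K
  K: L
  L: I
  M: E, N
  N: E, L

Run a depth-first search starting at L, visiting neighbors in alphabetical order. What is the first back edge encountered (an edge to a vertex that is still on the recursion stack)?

K→L

DFS from L (visiting neighbors in alphabetical order); mark gray on enter, black on exit:
L gray
  I gray
    A gray
    A black
    G gray
      D gray
        D→A: A black — skip
        J gray
          K gray
            K→L: L is gray → back edge
First back edge: K → L.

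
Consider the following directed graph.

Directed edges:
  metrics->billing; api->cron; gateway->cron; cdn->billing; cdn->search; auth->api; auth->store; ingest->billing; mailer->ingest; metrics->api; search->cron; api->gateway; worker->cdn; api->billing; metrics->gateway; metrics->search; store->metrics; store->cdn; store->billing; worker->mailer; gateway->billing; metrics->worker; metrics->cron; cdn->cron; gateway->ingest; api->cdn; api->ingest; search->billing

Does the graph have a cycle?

DFS with white/gray/black marking, starting from metrics:
metrics gray
  worker gray
    cdn gray
      cron gray
      cron black
      billing gray
      billing black
      search gray
        search→cron: cron black — skip
        search→billing: billing black — skip
      search black
    cdn black
    mailer gray
      ingest gray
        ingest→billing: billing black — skip
      ingest black
    mailer black
  worker black
  api gray
    api→billing: billing black — skip
    api→cdn: cdn black — skip
    gateway gray
      gateway→ingest: ingest black — skip
      gateway→cron: cron black — skip
      gateway→billing: billing black — skip
    gateway black
    api→ingest: ingest black — skip
    api→cron: cron black — skip
  api black
  metrics→search: search black — skip
  metrics→cron: cron black — skip
  metrics→gateway: gateway black — skip
  metrics→billing: billing black — skip
metrics black
auth gray
  auth→api: api black — skip
  store gray
    store→billing: billing black — skip
    store→cdn: cdn black — skip
    store→metrics: metrics black — skip
  store black
auth black
Every edge goes to a white or black vertex — no back edge, so the graph is acyclic.

No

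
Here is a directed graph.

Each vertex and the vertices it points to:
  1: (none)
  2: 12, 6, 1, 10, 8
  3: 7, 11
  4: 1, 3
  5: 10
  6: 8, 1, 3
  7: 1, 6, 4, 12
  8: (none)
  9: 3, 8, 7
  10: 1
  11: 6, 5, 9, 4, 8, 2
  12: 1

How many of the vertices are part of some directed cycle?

7

A vertex is on a directed cycle iff it belongs to a strongly connected component of size ≥ 2 (or has a self-loop).
The vertices on cycles are {2, 3, 4, 6, 7, 9, 11} — 7 in total.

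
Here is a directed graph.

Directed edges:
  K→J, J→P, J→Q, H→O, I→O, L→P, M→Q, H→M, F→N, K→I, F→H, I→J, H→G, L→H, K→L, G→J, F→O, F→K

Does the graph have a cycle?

DFS with white/gray/black marking, starting from O:
O gray
O black
F gray
  H gray
    H→O: O black — skip
    M gray
      Q gray
      Q black
    M black
    G gray
      J gray
        J→Q: Q black — skip
        P gray
        P black
      J black
    G black
  H black
  K gray
    I gray
      I→O: O black — skip
      I→J: J black — skip
    I black
    L gray
      L→H: H black — skip
      L→P: P black — skip
    L black
    K→J: J black — skip
  K black
  N gray
  N black
  F→O: O black — skip
F black
Every edge goes to a white or black vertex — no back edge, so the graph is acyclic.

No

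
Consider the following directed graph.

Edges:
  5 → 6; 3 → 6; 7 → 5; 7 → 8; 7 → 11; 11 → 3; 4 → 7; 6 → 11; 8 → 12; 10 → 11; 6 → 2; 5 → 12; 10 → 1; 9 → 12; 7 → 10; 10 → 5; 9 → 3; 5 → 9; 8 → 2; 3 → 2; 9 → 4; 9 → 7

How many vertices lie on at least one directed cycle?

8

A vertex is on a directed cycle iff it belongs to a strongly connected component of size ≥ 2 (or has a self-loop).
The vertices on cycles are {3, 4, 5, 6, 7, 9, 10, 11} — 8 in total.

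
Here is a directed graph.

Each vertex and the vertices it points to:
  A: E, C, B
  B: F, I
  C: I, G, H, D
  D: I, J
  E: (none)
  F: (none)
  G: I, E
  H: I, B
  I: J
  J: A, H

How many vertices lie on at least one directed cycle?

A vertex is on a directed cycle iff it belongs to a strongly connected component of size ≥ 2 (or has a self-loop).
The vertices on cycles are {A, B, C, D, G, H, I, J} — 8 in total.

8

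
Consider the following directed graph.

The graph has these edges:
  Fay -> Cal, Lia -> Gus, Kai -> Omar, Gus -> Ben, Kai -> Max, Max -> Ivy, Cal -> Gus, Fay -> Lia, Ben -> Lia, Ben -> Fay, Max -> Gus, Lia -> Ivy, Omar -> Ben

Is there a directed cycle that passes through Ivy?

Ivy lies on a cycle iff there is a path from Ivy back to itself.
Exploring from Ivy, it never reaches itself; equivalently, its strongly connected component is a singleton.

No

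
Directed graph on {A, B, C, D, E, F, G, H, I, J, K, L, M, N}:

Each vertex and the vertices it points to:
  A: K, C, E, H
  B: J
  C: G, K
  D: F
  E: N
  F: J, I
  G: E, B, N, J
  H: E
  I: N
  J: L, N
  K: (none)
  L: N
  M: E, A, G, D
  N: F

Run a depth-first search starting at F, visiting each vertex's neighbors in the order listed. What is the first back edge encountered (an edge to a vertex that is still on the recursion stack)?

N→F

DFS from F (visiting each vertex's neighbors in the order listed); mark gray on enter, black on exit:
F gray
  J gray
    L gray
      N gray
        N→F: F is gray → back edge
First back edge: N → F.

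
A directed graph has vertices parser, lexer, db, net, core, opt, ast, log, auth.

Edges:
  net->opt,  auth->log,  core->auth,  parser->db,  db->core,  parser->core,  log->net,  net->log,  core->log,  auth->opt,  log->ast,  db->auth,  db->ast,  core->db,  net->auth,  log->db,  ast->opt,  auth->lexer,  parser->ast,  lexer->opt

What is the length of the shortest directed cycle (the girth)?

2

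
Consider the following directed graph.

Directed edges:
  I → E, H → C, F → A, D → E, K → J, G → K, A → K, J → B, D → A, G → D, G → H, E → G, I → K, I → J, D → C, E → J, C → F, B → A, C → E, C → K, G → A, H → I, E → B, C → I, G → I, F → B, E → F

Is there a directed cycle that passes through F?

No

F lies on a cycle iff there is a path from F back to itself.
Exploring from F, it never reaches itself; equivalently, its strongly connected component is a singleton.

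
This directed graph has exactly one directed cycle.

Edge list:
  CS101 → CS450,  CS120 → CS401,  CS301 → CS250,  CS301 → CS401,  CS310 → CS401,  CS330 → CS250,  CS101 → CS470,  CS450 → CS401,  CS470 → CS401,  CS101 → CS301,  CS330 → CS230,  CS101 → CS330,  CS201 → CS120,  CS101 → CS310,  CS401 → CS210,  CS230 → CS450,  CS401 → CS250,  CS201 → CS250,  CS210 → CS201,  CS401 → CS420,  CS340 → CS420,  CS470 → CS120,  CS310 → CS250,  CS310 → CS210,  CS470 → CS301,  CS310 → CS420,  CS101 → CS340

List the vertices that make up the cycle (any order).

DFS with gray/black marking from CS210:
CS210 gray
  CS201 gray
    CS120 gray
      CS401 gray
        CS420 gray
        CS420 black
        CS250 gray
        CS250 black
        CS401→CS210: CS210 is gray → back edge
Back edge closes the cycle CS210 → CS201 → CS120 → CS401 → CS210; its vertices are {CS120, CS201, CS210, CS401}.

CS120, CS201, CS210, CS401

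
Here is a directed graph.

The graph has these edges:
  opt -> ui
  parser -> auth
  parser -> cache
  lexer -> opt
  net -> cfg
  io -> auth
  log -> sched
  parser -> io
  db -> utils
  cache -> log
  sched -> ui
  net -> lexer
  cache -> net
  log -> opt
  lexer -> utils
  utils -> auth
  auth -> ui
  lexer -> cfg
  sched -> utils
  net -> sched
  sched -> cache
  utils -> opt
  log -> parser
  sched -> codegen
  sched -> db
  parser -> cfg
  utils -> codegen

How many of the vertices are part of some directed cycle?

5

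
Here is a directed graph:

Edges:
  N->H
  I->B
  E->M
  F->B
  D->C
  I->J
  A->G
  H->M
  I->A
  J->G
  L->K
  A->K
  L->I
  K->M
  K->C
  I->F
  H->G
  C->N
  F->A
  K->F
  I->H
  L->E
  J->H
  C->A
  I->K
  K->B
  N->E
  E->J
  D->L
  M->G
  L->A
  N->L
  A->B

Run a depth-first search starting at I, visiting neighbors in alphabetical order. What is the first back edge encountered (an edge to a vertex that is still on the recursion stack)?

C→A

DFS from I (visiting neighbors in alphabetical order); mark gray on enter, black on exit:
I gray
  A gray
    B gray
    B black
    G gray
    G black
    K gray
      K→B: B black — skip
      C gray
        C→A: A is gray → back edge
First back edge: C → A.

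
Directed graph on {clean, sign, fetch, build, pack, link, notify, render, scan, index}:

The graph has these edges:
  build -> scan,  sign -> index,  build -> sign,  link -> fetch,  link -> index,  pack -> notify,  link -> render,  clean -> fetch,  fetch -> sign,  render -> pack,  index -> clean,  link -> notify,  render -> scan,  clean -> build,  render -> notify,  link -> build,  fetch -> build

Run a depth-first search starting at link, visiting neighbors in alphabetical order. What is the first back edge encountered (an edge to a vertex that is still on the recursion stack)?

DFS from link (visiting neighbors in alphabetical order); mark gray on enter, black on exit:
link gray
  build gray
    scan gray
    scan black
    sign gray
      index gray
        clean gray
          clean→build: build is gray → back edge
First back edge: clean → build.

clean→build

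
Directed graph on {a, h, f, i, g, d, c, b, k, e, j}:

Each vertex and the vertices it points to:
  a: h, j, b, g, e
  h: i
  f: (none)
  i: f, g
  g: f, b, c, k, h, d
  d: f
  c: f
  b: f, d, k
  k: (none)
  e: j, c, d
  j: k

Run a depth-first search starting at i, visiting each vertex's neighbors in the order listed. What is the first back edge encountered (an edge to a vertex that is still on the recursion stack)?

DFS from i (visiting each vertex's neighbors in the order listed); mark gray on enter, black on exit:
i gray
  f gray
  f black
  g gray
    g→f: f black — skip
    b gray
      b→f: f black — skip
      d gray
        d→f: f black — skip
      d black
      k gray
      k black
    b black
    c gray
      c→f: f black — skip
    c black
    g→k: k black — skip
    h gray
      h→i: i is gray → back edge
First back edge: h → i.

h→i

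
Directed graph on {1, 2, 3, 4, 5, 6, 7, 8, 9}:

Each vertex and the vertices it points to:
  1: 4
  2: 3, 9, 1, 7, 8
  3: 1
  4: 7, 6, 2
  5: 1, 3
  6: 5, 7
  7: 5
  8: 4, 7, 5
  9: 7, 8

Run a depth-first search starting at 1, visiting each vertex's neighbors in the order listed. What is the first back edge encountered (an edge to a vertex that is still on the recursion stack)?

5->1

DFS from 1 (visiting each vertex's neighbors in the order listed); mark gray on enter, black on exit:
1 gray
  4 gray
    7 gray
      5 gray
        5→1: 1 is gray → back edge
First back edge: 5 → 1.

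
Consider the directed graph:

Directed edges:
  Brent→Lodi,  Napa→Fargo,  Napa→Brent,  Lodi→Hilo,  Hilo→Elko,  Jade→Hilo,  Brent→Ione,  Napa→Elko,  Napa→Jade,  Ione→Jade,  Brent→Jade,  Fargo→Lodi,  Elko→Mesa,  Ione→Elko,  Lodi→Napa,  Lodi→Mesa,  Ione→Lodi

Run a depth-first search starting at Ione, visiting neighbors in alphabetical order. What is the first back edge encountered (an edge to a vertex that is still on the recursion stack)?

Brent→Ione

DFS from Ione (visiting neighbors in alphabetical order); mark gray on enter, black on exit:
Ione gray
  Elko gray
    Mesa gray
    Mesa black
  Elko black
  Jade gray
    Hilo gray
      Hilo→Elko: Elko black — skip
    Hilo black
  Jade black
  Lodi gray
    Lodi→Hilo: Hilo black — skip
    Lodi→Mesa: Mesa black — skip
    Napa gray
      Brent gray
        Brent→Ione: Ione is gray → back edge
First back edge: Brent → Ione.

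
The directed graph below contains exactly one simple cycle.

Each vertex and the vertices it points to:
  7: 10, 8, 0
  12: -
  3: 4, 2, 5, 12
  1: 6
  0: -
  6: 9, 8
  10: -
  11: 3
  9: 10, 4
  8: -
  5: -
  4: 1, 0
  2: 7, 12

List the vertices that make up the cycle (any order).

1, 4, 6, 9

DFS with gray/black marking from 4:
4 gray
  1 gray
    6 gray
      9 gray
        10 gray
        10 black
        9→4: 4 is gray → back edge
Back edge closes the cycle 4 → 1 → 6 → 9 → 4; its vertices are {1, 4, 6, 9}.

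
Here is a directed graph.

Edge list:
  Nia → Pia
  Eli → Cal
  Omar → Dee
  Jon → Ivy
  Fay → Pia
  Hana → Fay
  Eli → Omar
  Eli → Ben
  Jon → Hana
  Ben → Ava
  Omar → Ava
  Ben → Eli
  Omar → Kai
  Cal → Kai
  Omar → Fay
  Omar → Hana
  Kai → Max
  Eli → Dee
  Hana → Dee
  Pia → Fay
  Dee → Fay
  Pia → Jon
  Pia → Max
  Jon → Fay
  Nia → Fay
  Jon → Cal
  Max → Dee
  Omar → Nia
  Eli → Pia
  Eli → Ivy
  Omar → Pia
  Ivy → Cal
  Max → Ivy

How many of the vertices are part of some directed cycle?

11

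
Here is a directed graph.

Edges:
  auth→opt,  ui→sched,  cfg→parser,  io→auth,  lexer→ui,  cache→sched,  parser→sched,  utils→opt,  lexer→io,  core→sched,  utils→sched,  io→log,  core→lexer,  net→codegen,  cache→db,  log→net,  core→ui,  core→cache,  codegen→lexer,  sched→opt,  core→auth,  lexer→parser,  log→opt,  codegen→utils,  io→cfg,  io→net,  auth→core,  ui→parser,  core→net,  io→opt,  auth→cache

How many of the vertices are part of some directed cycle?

7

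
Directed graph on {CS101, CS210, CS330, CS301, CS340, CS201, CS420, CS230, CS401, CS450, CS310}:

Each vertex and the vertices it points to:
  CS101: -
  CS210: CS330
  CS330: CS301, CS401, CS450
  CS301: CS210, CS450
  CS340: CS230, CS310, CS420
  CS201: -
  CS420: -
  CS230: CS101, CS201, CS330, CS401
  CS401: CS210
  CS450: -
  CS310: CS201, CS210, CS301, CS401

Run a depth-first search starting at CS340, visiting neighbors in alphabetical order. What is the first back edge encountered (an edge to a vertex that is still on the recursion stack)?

DFS from CS340 (visiting neighbors in alphabetical order); mark gray on enter, black on exit:
CS340 gray
  CS230 gray
    CS101 gray
    CS101 black
    CS201 gray
    CS201 black
    CS330 gray
      CS301 gray
        CS210 gray
          CS210→CS330: CS330 is gray → back edge
First back edge: CS210 → CS330.

CS210→CS330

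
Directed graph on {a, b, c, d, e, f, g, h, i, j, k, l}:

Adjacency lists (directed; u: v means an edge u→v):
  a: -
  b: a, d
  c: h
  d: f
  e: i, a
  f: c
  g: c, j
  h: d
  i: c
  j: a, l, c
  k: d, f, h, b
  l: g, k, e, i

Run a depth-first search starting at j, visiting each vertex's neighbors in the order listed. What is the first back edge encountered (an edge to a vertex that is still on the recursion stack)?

f→c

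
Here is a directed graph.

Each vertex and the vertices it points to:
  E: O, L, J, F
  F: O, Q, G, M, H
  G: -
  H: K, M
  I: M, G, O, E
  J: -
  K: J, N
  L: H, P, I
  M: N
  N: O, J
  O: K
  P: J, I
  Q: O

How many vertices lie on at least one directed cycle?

A vertex is on a directed cycle iff it belongs to a strongly connected component of size ≥ 2 (or has a self-loop).
The vertices on cycles are {E, I, K, L, N, O, P} — 7 in total.

7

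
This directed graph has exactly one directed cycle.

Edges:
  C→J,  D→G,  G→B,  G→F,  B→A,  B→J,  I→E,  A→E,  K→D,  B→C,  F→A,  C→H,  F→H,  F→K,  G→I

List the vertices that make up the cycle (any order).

DFS with gray/black marking from G:
G gray
  F gray
    A gray
      E gray
      E black
    A black
    K gray
      D gray
        D→G: G is gray → back edge
Back edge closes the cycle G → F → K → D → G; its vertices are {D, F, G, K}.

D, F, G, K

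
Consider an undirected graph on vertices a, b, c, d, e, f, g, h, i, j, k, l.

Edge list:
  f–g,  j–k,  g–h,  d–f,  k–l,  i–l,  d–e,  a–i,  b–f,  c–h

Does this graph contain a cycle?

No

DFS, tracking each vertex's parent; an edge to a visited non-parent vertex closes a cycle.
Start from d:
visit d (parent –)
  visit e (parent d)
    e–d: parent, skip
  visit f (parent d)
    f–d: parent, skip
    visit g (parent f)
      visit h (parent g)
        visit c (parent h)
          c–h: parent, skip
        h–g: parent, skip
      g–f: parent, skip
    visit b (parent f)
      b–f: parent, skip
visit a (parent –)
  visit i (parent a)
    i–a: parent, skip
    visit l (parent i)
      visit k (parent l)
        visit j (parent k)
          j–k: parent, skip
        k–l: parent, skip
      l–i: parent, skip
No non-parent visited neighbor found — the graph is a forest.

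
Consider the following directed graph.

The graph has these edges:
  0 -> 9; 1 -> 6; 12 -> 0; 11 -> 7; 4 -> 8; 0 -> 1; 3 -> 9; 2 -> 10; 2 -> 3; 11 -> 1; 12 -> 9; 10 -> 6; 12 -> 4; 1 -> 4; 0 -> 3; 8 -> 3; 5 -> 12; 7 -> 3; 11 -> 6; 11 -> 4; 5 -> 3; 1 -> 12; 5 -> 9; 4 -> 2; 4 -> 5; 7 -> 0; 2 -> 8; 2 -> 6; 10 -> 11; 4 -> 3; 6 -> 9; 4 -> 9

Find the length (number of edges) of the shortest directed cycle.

3

For each vertex v, BFS finds the shortest path from v back to v.
The shortest such closed walk is 4 → 5 → 12 → 4, length 3.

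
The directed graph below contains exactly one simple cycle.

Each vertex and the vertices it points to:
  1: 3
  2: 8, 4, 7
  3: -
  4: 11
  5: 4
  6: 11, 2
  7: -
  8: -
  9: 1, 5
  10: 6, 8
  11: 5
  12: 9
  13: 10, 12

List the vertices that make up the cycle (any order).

DFS with gray/black marking from 11:
11 gray
  5 gray
    4 gray
      4→11: 11 is gray → back edge
Back edge closes the cycle 11 → 5 → 4 → 11; its vertices are {4, 5, 11}.

4, 5, 11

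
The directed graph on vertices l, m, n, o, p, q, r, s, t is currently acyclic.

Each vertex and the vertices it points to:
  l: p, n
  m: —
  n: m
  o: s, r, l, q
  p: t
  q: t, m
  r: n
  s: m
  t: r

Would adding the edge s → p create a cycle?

No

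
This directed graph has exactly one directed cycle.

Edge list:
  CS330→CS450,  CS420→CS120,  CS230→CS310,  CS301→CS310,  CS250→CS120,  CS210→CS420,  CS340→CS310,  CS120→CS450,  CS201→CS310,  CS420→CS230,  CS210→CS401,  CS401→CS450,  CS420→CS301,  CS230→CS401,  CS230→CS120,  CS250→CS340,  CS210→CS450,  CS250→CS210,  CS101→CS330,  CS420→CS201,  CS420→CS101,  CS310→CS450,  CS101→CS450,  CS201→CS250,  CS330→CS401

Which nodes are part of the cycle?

CS201, CS210, CS250, CS420

DFS with gray/black marking from CS420:
CS420 gray
  CS301 gray
    CS310 gray
      CS450 gray
      CS450 black
    CS310 black
  CS301 black
  CS101 gray
    CS330 gray
      CS401 gray
        CS401→CS450: CS450 black — skip
      CS401 black
      CS330→CS450: CS450 black — skip
    CS330 black
    CS101→CS450: CS450 black — skip
  CS101 black
  CS120 gray
    CS120→CS450: CS450 black — skip
  CS120 black
  CS201 gray
    CS201→CS310: CS310 black — skip
    CS250 gray
      CS210 gray
        CS210→CS450: CS450 black — skip
        CS210→CS401: CS401 black — skip
        CS210→CS420: CS420 is gray → back edge
Back edge closes the cycle CS420 → CS201 → CS250 → CS210 → CS420; its vertices are {CS201, CS210, CS250, CS420}.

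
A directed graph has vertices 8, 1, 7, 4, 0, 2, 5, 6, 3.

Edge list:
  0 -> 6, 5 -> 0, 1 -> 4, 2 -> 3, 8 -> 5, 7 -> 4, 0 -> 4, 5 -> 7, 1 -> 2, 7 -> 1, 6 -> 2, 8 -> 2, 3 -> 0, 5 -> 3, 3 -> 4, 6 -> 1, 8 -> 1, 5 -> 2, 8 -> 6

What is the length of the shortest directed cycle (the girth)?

For each vertex v, BFS finds the shortest path from v back to v.
The shortest such closed walk is 6 → 2 → 3 → 0 → 6, length 4.

4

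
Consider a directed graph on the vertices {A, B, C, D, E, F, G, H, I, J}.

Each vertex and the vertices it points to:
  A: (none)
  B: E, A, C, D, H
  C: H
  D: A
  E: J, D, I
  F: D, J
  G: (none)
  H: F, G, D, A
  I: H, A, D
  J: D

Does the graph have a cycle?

No

DFS with white/gray/black marking, starting from F:
F gray
  D gray
    A gray
    A black
  D black
  J gray
    J→D: D black — skip
  J black
F black
B gray
  E gray
    E→J: J black — skip
    E→D: D black — skip
    I gray
      H gray
        H→F: F black — skip
        G gray
        G black
        H→D: D black — skip
        H→A: A black — skip
      H black
      I→A: A black — skip
      I→D: D black — skip
    I black
  E black
  B→A: A black — skip
  C gray
    C→H: H black — skip
  C black
  B→D: D black — skip
  B→H: H black — skip
B black
Every edge goes to a white or black vertex — no back edge, so the graph is acyclic.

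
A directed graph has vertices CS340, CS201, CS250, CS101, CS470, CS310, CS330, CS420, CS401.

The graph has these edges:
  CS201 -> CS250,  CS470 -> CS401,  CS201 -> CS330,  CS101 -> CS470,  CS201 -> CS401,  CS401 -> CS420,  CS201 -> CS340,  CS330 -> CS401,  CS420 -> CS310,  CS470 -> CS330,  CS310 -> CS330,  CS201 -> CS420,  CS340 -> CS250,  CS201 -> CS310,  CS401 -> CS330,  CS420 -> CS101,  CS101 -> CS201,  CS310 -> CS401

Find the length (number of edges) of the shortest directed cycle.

For each vertex v, BFS finds the shortest path from v back to v.
The shortest such closed walk is CS330 → CS401 → CS330, length 2.

2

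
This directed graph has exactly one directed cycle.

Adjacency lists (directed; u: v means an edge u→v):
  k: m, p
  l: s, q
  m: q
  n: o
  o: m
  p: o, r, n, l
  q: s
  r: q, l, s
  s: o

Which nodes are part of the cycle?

m, o, q, s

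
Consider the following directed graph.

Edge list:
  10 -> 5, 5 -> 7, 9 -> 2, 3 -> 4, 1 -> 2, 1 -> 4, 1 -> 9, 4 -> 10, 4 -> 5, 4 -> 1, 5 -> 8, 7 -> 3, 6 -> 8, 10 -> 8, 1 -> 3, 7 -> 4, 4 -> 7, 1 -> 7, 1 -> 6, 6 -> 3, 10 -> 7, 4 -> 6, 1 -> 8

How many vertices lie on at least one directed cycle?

7

A vertex is on a directed cycle iff it belongs to a strongly connected component of size ≥ 2 (or has a self-loop).
The vertices on cycles are {1, 3, 4, 5, 6, 7, 10} — 7 in total.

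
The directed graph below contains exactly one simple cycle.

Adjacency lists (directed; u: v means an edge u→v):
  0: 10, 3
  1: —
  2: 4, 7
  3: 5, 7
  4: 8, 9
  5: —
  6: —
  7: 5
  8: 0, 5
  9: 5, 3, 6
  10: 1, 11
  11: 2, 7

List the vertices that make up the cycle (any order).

0, 2, 4, 8, 10, 11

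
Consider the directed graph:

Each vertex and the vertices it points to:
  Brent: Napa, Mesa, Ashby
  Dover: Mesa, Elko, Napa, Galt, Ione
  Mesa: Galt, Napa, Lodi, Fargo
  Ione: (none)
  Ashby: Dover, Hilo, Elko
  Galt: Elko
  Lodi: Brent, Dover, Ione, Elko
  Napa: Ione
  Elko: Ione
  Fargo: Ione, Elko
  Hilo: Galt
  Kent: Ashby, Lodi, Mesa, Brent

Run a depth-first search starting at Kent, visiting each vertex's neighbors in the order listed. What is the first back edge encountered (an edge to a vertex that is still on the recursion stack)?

Brent->Mesa

DFS from Kent (visiting each vertex's neighbors in the order listed); mark gray on enter, black on exit:
Kent gray
  Ashby gray
    Dover gray
      Mesa gray
        Galt gray
          Elko gray
            Ione gray
            Ione black
          Elko black
        Galt black
        Napa gray
          Napa→Ione: Ione black — skip
        Napa black
        Lodi gray
          Brent gray
            Brent→Napa: Napa black — skip
            Brent→Mesa: Mesa is gray → back edge
First back edge: Brent → Mesa.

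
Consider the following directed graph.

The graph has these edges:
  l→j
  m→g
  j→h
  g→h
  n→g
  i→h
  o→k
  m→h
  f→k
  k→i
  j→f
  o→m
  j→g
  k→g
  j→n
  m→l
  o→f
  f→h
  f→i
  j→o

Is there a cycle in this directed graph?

Yes

DFS with white/gray/black marking, starting from f:
f gray
  h gray
  h black
  i gray
    i→h: h black — skip
  i black
  k gray
    k→i: i black — skip
    g gray
      g→h: h black — skip
    g black
  k black
f black
j gray
  n gray
    n→g: g black — skip
  n black
  j→h: h black — skip
  o gray
    m gray
      m→h: h black — skip
      m→g: g black — skip
      l gray
        l→j: j is gray → back edge
Back edge found, so a cycle exists: j → o → m → l → j.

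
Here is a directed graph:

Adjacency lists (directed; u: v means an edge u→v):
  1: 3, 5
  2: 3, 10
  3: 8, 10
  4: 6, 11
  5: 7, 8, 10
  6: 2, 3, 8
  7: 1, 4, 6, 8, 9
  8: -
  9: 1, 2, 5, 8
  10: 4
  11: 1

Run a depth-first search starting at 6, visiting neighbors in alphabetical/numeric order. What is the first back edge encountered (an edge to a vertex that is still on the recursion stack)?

DFS from 6 (visiting neighbors in alphabetical/numeric order); mark gray on enter, black on exit:
6 gray
  2 gray
    3 gray
      8 gray
      8 black
      10 gray
        4 gray
          4→6: 6 is gray → back edge
First back edge: 4 → 6.

4→6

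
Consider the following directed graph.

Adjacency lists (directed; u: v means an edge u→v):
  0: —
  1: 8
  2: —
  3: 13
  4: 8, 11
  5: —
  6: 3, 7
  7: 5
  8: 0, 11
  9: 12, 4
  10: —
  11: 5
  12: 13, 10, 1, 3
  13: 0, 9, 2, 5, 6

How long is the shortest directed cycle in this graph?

For each vertex v, BFS finds the shortest path from v back to v.
The shortest such closed walk is 12 → 13 → 9 → 12, length 3.

3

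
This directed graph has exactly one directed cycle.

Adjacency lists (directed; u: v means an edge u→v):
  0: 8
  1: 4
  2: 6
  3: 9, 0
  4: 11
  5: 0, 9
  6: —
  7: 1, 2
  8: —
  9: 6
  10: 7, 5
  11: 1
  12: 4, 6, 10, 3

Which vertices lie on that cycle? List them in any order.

1, 4, 11

DFS with gray/black marking from 4:
4 gray
  11 gray
    1 gray
      1→4: 4 is gray → back edge
Back edge closes the cycle 4 → 11 → 1 → 4; its vertices are {1, 4, 11}.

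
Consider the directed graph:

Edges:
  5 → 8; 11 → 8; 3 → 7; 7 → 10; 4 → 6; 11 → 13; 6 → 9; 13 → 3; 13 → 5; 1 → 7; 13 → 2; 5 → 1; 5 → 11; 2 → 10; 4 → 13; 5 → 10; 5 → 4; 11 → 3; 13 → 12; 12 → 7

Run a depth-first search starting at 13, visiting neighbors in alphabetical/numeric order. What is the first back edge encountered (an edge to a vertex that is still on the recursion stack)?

4→13

DFS from 13 (visiting neighbors in alphabetical/numeric order); mark gray on enter, black on exit:
13 gray
  2 gray
    10 gray
    10 black
  2 black
  3 gray
    7 gray
      7→10: 10 black — skip
    7 black
  3 black
  5 gray
    1 gray
      1→7: 7 black — skip
    1 black
    4 gray
      6 gray
        9 gray
        9 black
      6 black
      4→13: 13 is gray → back edge
First back edge: 4 → 13.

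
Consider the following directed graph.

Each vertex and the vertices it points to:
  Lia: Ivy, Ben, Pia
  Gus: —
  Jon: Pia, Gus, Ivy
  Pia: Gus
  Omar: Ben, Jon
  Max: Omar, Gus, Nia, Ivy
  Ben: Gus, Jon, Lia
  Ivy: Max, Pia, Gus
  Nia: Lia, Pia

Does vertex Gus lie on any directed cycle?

No

Gus lies on a cycle iff there is a path from Gus back to itself.
Exploring from Gus, it never reaches itself; equivalently, its strongly connected component is a singleton.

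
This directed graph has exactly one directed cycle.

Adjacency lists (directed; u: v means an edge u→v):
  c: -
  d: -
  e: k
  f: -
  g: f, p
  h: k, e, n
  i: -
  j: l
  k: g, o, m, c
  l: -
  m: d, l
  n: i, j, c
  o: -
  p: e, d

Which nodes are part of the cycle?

e, g, k, p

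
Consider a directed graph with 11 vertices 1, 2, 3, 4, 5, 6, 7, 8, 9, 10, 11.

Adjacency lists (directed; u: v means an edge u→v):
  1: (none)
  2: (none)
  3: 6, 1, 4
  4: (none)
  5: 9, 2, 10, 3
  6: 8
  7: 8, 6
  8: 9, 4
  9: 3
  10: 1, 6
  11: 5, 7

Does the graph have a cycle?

DFS with white/gray/black marking, starting from 10:
10 gray
  1 gray
  1 black
  6 gray
    8 gray
      9 gray
        3 gray
          3→6: 6 is gray → back edge
Back edge found, so a cycle exists: 6 → 8 → 9 → 3 → 6.

Yes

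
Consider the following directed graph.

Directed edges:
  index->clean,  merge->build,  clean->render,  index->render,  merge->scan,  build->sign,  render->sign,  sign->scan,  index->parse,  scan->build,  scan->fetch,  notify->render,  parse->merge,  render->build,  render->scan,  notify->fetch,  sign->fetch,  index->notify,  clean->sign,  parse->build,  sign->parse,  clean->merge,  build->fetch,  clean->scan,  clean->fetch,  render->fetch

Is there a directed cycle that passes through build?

build is on a cycle iff build can reach itself via ≥1 edge.
build → sign → scan → build — yes.

Yes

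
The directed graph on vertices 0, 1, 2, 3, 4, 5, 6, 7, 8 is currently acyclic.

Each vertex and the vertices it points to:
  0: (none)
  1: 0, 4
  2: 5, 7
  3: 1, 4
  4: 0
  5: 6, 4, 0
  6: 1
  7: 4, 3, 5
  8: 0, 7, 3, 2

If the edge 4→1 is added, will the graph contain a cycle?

Yes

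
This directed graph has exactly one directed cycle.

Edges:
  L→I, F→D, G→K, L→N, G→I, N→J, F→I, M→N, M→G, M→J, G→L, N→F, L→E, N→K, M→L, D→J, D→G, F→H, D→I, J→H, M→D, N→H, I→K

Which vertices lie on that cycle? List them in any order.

D, F, G, L, N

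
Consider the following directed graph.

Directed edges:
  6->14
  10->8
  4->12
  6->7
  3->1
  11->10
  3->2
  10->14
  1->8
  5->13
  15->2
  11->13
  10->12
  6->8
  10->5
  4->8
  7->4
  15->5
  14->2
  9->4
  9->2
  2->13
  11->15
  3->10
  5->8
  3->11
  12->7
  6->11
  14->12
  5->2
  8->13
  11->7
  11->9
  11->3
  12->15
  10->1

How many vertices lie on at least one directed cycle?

5

A vertex is on a directed cycle iff it belongs to a strongly connected component of size ≥ 2 (or has a self-loop).
The vertices on cycles are {3, 4, 7, 11, 12} — 5 in total.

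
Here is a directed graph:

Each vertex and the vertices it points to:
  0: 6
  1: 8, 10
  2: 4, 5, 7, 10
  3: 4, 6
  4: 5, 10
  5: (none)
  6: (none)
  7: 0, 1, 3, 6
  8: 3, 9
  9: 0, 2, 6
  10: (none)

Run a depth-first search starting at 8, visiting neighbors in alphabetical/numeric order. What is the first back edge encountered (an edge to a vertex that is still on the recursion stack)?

1->8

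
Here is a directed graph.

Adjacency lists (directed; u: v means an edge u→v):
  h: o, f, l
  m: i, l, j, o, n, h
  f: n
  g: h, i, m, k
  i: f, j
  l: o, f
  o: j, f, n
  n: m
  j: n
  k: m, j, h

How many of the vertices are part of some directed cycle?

8

A vertex is on a directed cycle iff it belongs to a strongly connected component of size ≥ 2 (or has a self-loop).
The vertices on cycles are {f, h, i, j, l, m, n, o} — 8 in total.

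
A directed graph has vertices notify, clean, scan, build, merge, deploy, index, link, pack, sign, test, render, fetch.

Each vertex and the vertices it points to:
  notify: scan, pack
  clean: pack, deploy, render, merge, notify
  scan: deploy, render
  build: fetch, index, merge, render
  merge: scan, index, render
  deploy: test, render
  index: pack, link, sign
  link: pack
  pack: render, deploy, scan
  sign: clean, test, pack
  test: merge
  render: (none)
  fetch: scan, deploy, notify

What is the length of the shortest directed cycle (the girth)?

For each vertex v, BFS finds the shortest path from v back to v.
The shortest such closed walk is index → sign → clean → merge → index, length 4.

4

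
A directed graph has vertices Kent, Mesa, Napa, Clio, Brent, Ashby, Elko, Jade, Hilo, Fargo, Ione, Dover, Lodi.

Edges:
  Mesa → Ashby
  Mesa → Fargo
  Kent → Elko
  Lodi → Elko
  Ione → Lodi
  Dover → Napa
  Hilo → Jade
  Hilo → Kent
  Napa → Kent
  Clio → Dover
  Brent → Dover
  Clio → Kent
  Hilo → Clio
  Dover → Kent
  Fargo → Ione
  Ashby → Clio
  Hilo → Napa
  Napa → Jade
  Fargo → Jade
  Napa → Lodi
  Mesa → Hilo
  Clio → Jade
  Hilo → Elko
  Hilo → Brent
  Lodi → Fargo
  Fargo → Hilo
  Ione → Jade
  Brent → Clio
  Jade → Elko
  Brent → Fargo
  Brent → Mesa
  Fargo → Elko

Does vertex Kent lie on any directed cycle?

Kent lies on a cycle iff there is a path from Kent back to itself.
Exploring from Kent, it never reaches itself; equivalently, its strongly connected component is a singleton.

No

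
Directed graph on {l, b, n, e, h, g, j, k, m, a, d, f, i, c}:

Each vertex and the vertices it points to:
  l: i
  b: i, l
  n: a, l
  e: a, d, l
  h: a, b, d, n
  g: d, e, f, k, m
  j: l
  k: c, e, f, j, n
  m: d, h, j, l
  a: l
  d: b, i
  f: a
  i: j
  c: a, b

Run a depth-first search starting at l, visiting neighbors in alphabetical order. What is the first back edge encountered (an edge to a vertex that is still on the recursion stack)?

j->l

DFS from l (visiting neighbors in alphabetical order); mark gray on enter, black on exit:
l gray
  i gray
    j gray
      j→l: l is gray → back edge
First back edge: j → l.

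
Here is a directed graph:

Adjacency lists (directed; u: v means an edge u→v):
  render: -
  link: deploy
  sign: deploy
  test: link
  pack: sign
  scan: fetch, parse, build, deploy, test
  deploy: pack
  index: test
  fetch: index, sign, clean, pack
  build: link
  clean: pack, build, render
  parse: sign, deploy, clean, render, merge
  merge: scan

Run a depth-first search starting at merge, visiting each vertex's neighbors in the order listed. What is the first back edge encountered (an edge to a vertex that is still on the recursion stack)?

sign->deploy

DFS from merge (visiting each vertex's neighbors in the order listed); mark gray on enter, black on exit:
merge gray
  scan gray
    fetch gray
      index gray
        test gray
          link gray
            deploy gray
              pack gray
                sign gray
                  sign→deploy: deploy is gray → back edge
First back edge: sign → deploy.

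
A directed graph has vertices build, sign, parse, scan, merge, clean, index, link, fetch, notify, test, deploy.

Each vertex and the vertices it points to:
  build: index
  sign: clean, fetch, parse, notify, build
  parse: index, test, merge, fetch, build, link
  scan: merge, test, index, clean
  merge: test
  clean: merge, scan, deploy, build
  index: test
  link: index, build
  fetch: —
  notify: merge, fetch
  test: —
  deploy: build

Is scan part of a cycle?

Yes

scan is on a cycle iff scan can reach itself via ≥1 edge.
scan → clean → scan — yes.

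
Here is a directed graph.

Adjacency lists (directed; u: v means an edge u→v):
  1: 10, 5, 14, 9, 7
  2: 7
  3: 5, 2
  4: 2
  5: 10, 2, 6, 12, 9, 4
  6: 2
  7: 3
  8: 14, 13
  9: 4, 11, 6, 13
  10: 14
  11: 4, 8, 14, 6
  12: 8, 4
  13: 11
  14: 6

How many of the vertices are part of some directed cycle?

13

A vertex is on a directed cycle iff it belongs to a strongly connected component of size ≥ 2 (or has a self-loop).
The vertices on cycles are {2, 3, 4, 5, 6, 7, 8, 9, 10, 11, 12, 13, 14} — 13 in total.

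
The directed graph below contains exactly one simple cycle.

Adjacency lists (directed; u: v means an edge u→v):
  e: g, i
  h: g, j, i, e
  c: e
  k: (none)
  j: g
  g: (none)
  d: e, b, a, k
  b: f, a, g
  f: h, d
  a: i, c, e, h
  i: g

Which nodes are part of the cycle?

DFS with gray/black marking from b:
b gray
  f gray
    h gray
      g gray
      g black
      j gray
        j→g: g black — skip
      j black
      i gray
        i→g: g black — skip
      i black
      e gray
        e→g: g black — skip
        e→i: i black — skip
      e black
    h black
    d gray
      d→e: e black — skip
      d→b: b is gray → back edge
Back edge closes the cycle b → f → d → b; its vertices are {b, d, f}.

b, d, f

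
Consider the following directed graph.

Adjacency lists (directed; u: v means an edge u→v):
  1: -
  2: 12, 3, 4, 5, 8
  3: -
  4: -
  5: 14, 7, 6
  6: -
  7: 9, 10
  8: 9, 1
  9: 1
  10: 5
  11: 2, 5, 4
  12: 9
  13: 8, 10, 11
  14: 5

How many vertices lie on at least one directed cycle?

A vertex is on a directed cycle iff it belongs to a strongly connected component of size ≥ 2 (or has a self-loop).
The vertices on cycles are {5, 7, 10, 14} — 4 in total.

4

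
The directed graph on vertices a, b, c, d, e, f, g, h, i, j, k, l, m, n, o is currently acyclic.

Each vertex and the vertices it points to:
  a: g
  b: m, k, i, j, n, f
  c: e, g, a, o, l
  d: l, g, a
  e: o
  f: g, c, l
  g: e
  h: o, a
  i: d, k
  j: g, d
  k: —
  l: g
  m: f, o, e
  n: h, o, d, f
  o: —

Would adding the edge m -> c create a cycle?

No

Adding m→c creates a cycle iff c can already reach m.
Explore from c: no path reaches m. The graph stays acyclic.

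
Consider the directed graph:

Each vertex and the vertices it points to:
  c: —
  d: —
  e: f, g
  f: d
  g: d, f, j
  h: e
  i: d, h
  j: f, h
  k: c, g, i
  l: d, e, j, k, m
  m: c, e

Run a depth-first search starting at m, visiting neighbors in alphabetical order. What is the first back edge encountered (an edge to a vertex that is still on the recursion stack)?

h->e

DFS from m (visiting neighbors in alphabetical order); mark gray on enter, black on exit:
m gray
  c gray
  c black
  e gray
    f gray
      d gray
      d black
    f black
    g gray
      g→d: d black — skip
      g→f: f black — skip
      j gray
        j→f: f black — skip
        h gray
          h→e: e is gray → back edge
First back edge: h → e.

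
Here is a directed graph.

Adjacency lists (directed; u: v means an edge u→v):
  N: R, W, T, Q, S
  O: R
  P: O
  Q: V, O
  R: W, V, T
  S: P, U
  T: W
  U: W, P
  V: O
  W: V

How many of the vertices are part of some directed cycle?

A vertex is on a directed cycle iff it belongs to a strongly connected component of size ≥ 2 (or has a self-loop).
The vertices on cycles are {O, R, T, V, W} — 5 in total.

5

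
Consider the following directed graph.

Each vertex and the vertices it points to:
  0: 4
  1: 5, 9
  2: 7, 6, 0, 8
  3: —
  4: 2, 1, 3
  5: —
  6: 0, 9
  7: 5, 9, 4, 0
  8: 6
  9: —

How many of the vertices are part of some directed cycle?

6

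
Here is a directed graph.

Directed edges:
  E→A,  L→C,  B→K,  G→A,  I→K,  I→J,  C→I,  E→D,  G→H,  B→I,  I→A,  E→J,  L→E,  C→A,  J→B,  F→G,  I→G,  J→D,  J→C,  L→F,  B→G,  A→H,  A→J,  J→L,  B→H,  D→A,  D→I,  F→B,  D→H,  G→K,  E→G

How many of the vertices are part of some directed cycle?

10

A vertex is on a directed cycle iff it belongs to a strongly connected component of size ≥ 2 (or has a self-loop).
The vertices on cycles are {A, B, C, D, E, F, G, I, J, L} — 10 in total.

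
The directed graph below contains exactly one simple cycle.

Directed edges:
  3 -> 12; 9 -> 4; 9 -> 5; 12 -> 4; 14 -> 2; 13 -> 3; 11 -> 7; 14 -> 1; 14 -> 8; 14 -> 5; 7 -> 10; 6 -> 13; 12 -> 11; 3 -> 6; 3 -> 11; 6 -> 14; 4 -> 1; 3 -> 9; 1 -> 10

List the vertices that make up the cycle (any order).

DFS with gray/black marking from 6:
6 gray
  14 gray
    2 gray
    2 black
    1 gray
      10 gray
      10 black
    1 black
    5 gray
    5 black
    8 gray
    8 black
  14 black
  13 gray
    3 gray
      11 gray
        7 gray
          7→10: 10 black — skip
        7 black
      11 black
      9 gray
        9→5: 5 black — skip
        4 gray
          4→1: 1 black — skip
        4 black
      9 black
      3→6: 6 is gray → back edge
Back edge closes the cycle 6 → 13 → 3 → 6; its vertices are {3, 6, 13}.

3, 6, 13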